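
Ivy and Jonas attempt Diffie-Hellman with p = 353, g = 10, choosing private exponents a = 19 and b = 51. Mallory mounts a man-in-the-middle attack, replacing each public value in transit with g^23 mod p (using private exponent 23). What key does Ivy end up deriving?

Ivy receives Mallory's public value M = 10^23 mod 353 instead of the honest one.
10^1 ≡ 10 (mod 353)
10^2 = (10^1)^2 ≡ 10^2 = 100 ≡ 100 (mod 353)
10^4 = (10^2)^2 ≡ 100^2 = 10000 ≡ 116 (mod 353)
10^8 = (10^4)^2 ≡ 116^2 = 13456 ≡ 42 (mod 353)
10^16 = (10^8)^2 ≡ 42^2 = 1764 ≡ 352 (mod 353)
10^23 = 10^16 · 10^4 · 10^2 · 10^1 ≡ 352 · 116 · 100 · 10 ≡ 137 (mod 353).
So M = 137. Ivy computes K = M^19 mod 353.
137^1 ≡ 137 (mod 353)
137^2 = (137^1)^2 ≡ 137^2 = 18769 ≡ 60 (mod 353)
137^4 = (137^2)^2 ≡ 60^2 = 3600 ≡ 70 (mod 353)
137^8 = (137^4)^2 ≡ 70^2 = 4900 ≡ 311 (mod 353)
137^16 = (137^8)^2 ≡ 311^2 = 96721 ≡ 352 (mod 353)
137^19 = 137^16 · 137^2 · 137^1 ≡ 352 · 60 · 137 ≡ 252 (mod 353).

252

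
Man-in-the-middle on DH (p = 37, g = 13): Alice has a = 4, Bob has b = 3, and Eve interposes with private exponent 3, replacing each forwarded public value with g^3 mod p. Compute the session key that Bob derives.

6

Bob receives Eve's public value M = 13^3 mod 37 instead of the honest one.
13^1 ≡ 13 (mod 37)
13^2 = (13^1)^2 ≡ 13^2 = 169 ≡ 21 (mod 37)
13^3 = 13^2 · 13^1 ≡ 21 · 13 ≡ 14 (mod 37).
So M = 14. Bob computes K = M^3 mod 37.
14^1 ≡ 14 (mod 37)
14^2 = (14^1)^2 ≡ 14^2 = 196 ≡ 11 (mod 37)
14^3 = 14^2 · 14^1 ≡ 11 · 14 ≡ 6 (mod 37).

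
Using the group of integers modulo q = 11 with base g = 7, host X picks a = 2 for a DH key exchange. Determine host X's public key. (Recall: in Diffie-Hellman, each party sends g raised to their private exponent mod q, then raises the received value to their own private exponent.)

Public value = 7^2 mod 11.
7^1 ≡ 7 (mod 11)
7^2 = (7^1)^2 ≡ 7^2 = 49 ≡ 5 (mod 11)

5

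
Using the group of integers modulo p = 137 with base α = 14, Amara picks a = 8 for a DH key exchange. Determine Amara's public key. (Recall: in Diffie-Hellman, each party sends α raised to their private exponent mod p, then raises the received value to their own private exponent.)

122

Public value = 14^8 (mod 137).
14^1 ≡ 14 (mod 137)
14^2 = (14^1)^2 ≡ 14^2 = 196 ≡ 59 (mod 137)
14^4 = (14^2)^2 ≡ 59^2 = 3481 ≡ 56 (mod 137)
14^8 = (14^4)^2 ≡ 56^2 = 3136 ≡ 122 (mod 137)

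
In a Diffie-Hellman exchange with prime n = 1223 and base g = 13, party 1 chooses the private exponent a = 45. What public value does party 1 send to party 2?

Public value = 13^45 mod 1223.
13^1 ≡ 13 (mod 1223)
13^2 = (13^1)^2 ≡ 13^2 = 169 ≡ 169 (mod 1223)
13^4 = (13^2)^2 ≡ 169^2 = 28561 ≡ 432 (mod 1223)
13^8 = (13^4)^2 ≡ 432^2 = 186624 ≡ 728 (mod 1223)
13^16 = (13^8)^2 ≡ 728^2 = 529984 ≡ 425 (mod 1223)
13^32 = (13^16)^2 ≡ 425^2 = 180625 ≡ 844 (mod 1223)
13^45 = 13^32 · 13^8 · 13^4 · 13^1 ≡ 844 · 728 · 432 · 13 ≡ 863 (mod 1223).

863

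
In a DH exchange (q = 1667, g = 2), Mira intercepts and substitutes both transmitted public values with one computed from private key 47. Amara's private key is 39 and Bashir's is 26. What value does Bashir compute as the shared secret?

768

Bashir receives Mira's public value M = 2^47 mod 1667 instead of the honest one.
2^1 ≡ 2 (mod 1667)
2^2 = (2^1)^2 ≡ 2^2 = 4 ≡ 4 (mod 1667)
2^4 = (2^2)^2 ≡ 4^2 = 16 ≡ 16 (mod 1667)
2^8 = (2^4)^2 ≡ 16^2 = 256 ≡ 256 (mod 1667)
2^16 = (2^8)^2 ≡ 256^2 = 65536 ≡ 523 (mod 1667)
2^32 = (2^16)^2 ≡ 523^2 = 273529 ≡ 141 (mod 1667)
2^47 = 2^32 · 2^8 · 2^4 · 2^2 · 2^1 ≡ 141 · 256 · 16 · 4 · 2 ≡ 1031 (mod 1667).
So M = 1031. Bashir computes K = M^26 mod 1667.
1031^1 ≡ 1031 (mod 1667)
1031^2 = (1031^1)^2 ≡ 1031^2 = 1062961 ≡ 1082 (mod 1667)
1031^4 = (1031^2)^2 ≡ 1082^2 = 1170724 ≡ 490 (mod 1667)
1031^8 = (1031^4)^2 ≡ 490^2 = 240100 ≡ 52 (mod 1667)
1031^16 = (1031^8)^2 ≡ 52^2 = 2704 ≡ 1037 (mod 1667)
1031^26 = 1031^16 · 1031^8 · 1031^2 ≡ 1037 · 52 · 1082 ≡ 768 (mod 1667).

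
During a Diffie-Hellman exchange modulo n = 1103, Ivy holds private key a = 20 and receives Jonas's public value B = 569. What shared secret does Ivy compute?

Shared key K = 569^20 mod 1103.
569^1 ≡ 569 (mod 1103)
569^2 = (569^1)^2 ≡ 569^2 = 323761 ≡ 582 (mod 1103)
569^4 = (569^2)^2 ≡ 582^2 = 338724 ≡ 103 (mod 1103)
569^8 = (569^4)^2 ≡ 103^2 = 10609 ≡ 682 (mod 1103)
569^16 = (569^8)^2 ≡ 682^2 = 465124 ≡ 761 (mod 1103)
569^20 = 569^16 · 569^4 ≡ 761 · 103 ≡ 70 (mod 1103).

70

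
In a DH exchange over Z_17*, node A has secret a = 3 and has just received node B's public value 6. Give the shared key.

Shared key K = 6^3 mod 17.
6^1 ≡ 6 (mod 17)
6^2 = (6^1)^2 ≡ 6^2 = 36 ≡ 2 (mod 17)
6^3 = 6^2 · 6^1 ≡ 2 · 6 ≡ 12 (mod 17).

12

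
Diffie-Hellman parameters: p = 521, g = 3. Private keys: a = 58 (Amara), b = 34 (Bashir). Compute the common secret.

468

Bashir sends B = g^b mod p = 3^34 mod 521.
3^1 ≡ 3 (mod 521)
3^2 = (3^1)^2 ≡ 3^2 = 9 ≡ 9 (mod 521)
3^4 = (3^2)^2 ≡ 9^2 = 81 ≡ 81 (mod 521)
3^8 = (3^4)^2 ≡ 81^2 = 6561 ≡ 309 (mod 521)
3^16 = (3^8)^2 ≡ 309^2 = 95481 ≡ 138 (mod 521)
3^32 = (3^16)^2 ≡ 138^2 = 19044 ≡ 288 (mod 521)
3^34 = 3^32 · 3^2 ≡ 288 · 9 ≡ 508 (mod 521).
So B = 508. Amara then computes K = B^a mod p = 508^58 mod 521.
508^1 ≡ 508 (mod 521)
508^2 = (508^1)^2 ≡ 508^2 = 258064 ≡ 169 (mod 521)
508^4 = (508^2)^2 ≡ 169^2 = 28561 ≡ 427 (mod 521)
508^8 = (508^4)^2 ≡ 427^2 = 182329 ≡ 500 (mod 521)
508^16 = (508^8)^2 ≡ 500^2 = 250000 ≡ 441 (mod 521)
508^32 = (508^16)^2 ≡ 441^2 = 194481 ≡ 148 (mod 521)
508^58 = 508^32 · 508^16 · 508^8 · 508^2 ≡ 148 · 441 · 500 · 169 ≡ 468 (mod 521).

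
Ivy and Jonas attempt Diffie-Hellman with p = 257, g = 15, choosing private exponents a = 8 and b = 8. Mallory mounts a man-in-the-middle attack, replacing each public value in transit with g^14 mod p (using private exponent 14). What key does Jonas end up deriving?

Jonas receives Mallory's public value M = 15^14 mod 257 instead of the honest one.
15^1 ≡ 15 (mod 257)
15^2 = (15^1)^2 ≡ 15^2 = 225 ≡ 225 (mod 257)
15^4 = (15^2)^2 ≡ 225^2 = 50625 ≡ 253 (mod 257)
15^8 = (15^4)^2 ≡ 253^2 = 64009 ≡ 16 (mod 257)
15^14 = 15^8 · 15^4 · 15^2 ≡ 16 · 253 · 225 ≡ 249 (mod 257).
So M = 249. Jonas computes K = M^8 mod 257.
249^1 ≡ 249 (mod 257)
249^2 = (249^1)^2 ≡ 249^2 = 62001 ≡ 64 (mod 257)
249^4 = (249^2)^2 ≡ 64^2 = 4096 ≡ 241 (mod 257)
249^8 = (249^4)^2 ≡ 241^2 = 58081 ≡ 256 (mod 257)

256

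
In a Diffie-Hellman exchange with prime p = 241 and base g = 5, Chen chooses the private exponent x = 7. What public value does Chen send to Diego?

41

Public value = 5^7 mod 241.
5^1 ≡ 5 (mod 241)
5^2 = (5^1)^2 ≡ 5^2 = 25 ≡ 25 (mod 241)
5^4 = (5^2)^2 ≡ 25^2 = 625 ≡ 143 (mod 241)
5^7 = 5^4 · 5^2 · 5^1 ≡ 143 · 25 · 5 ≡ 41 (mod 241).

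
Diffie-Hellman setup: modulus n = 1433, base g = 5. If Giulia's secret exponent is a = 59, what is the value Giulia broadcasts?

Public value = 5^59 (mod 1433).
5^1 ≡ 5 (mod 1433)
5^2 = (5^1)^2 ≡ 5^2 = 25 ≡ 25 (mod 1433)
5^4 = (5^2)^2 ≡ 25^2 = 625 ≡ 625 (mod 1433)
5^8 = (5^4)^2 ≡ 625^2 = 390625 ≡ 849 (mod 1433)
5^16 = (5^8)^2 ≡ 849^2 = 720801 ≡ 2 (mod 1433)
5^32 = (5^16)^2 ≡ 2^2 = 4 ≡ 4 (mod 1433)
5^59 = 5^32 · 5^16 · 5^8 · 5^2 · 5^1 ≡ 4 · 2 · 849 · 25 · 5 ≡ 664 (mod 1433).

664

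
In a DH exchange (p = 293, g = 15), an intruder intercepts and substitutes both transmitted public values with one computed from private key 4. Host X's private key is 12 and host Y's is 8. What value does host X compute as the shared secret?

69

Host X receives an intruder's public value M = 15^4 mod 293 instead of the honest one.
15^1 ≡ 15 (mod 293)
15^2 = (15^1)^2 ≡ 15^2 = 225 ≡ 225 (mod 293)
15^4 = (15^2)^2 ≡ 225^2 = 50625 ≡ 229 (mod 293)
So M = 229. Host X computes K = M^12 mod 293.
229^1 ≡ 229 (mod 293)
229^2 = (229^1)^2 ≡ 229^2 = 52441 ≡ 287 (mod 293)
229^4 = (229^2)^2 ≡ 287^2 = 82369 ≡ 36 (mod 293)
229^8 = (229^4)^2 ≡ 36^2 = 1296 ≡ 124 (mod 293)
229^12 = 229^8 · 229^4 ≡ 124 · 36 ≡ 69 (mod 293).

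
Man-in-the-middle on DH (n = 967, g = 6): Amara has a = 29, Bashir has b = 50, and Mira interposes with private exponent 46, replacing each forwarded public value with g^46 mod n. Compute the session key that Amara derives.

255

Amara receives Mira's public value M = 6^46 mod 967 instead of the honest one.
6^1 ≡ 6 (mod 967)
6^2 = (6^1)^2 ≡ 6^2 = 36 ≡ 36 (mod 967)
6^4 = (6^2)^2 ≡ 36^2 = 1296 ≡ 329 (mod 967)
6^8 = (6^4)^2 ≡ 329^2 = 108241 ≡ 904 (mod 967)
6^16 = (6^8)^2 ≡ 904^2 = 817216 ≡ 101 (mod 967)
6^32 = (6^16)^2 ≡ 101^2 = 10201 ≡ 531 (mod 967)
6^46 = 6^32 · 6^8 · 6^4 · 6^2 ≡ 531 · 904 · 329 · 36 ≡ 281 (mod 967).
So M = 281. Amara computes K = M^29 mod 967.
281^1 ≡ 281 (mod 967)
281^2 = (281^1)^2 ≡ 281^2 = 78961 ≡ 634 (mod 967)
281^4 = (281^2)^2 ≡ 634^2 = 401956 ≡ 651 (mod 967)
281^8 = (281^4)^2 ≡ 651^2 = 423801 ≡ 255 (mod 967)
281^16 = (281^8)^2 ≡ 255^2 = 65025 ≡ 236 (mod 967)
281^29 = 281^16 · 281^8 · 281^4 · 281^1 ≡ 236 · 255 · 651 · 281 ≡ 255 (mod 967).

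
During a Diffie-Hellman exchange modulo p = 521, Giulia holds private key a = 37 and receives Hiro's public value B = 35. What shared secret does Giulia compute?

222

Shared key K = 35^37 mod 521.
35^1 ≡ 35 (mod 521)
35^2 = (35^1)^2 ≡ 35^2 = 1225 ≡ 183 (mod 521)
35^4 = (35^2)^2 ≡ 183^2 = 33489 ≡ 145 (mod 521)
35^8 = (35^4)^2 ≡ 145^2 = 21025 ≡ 185 (mod 521)
35^16 = (35^8)^2 ≡ 185^2 = 34225 ≡ 360 (mod 521)
35^32 = (35^16)^2 ≡ 360^2 = 129600 ≡ 392 (mod 521)
35^37 = 35^32 · 35^4 · 35^1 ≡ 392 · 145 · 35 ≡ 222 (mod 521).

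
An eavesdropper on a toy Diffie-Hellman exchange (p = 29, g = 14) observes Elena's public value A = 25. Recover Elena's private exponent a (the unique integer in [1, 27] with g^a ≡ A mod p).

12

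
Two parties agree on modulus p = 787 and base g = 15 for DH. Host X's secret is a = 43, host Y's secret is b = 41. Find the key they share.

Host Y sends B = g^b mod p = 15^41 mod 787.
15^1 ≡ 15 (mod 787)
15^2 = (15^1)^2 ≡ 15^2 = 225 ≡ 225 (mod 787)
15^4 = (15^2)^2 ≡ 225^2 = 50625 ≡ 257 (mod 787)
15^8 = (15^4)^2 ≡ 257^2 = 66049 ≡ 728 (mod 787)
15^16 = (15^8)^2 ≡ 728^2 = 529984 ≡ 333 (mod 787)
15^32 = (15^16)^2 ≡ 333^2 = 110889 ≡ 709 (mod 787)
15^41 = 15^32 · 15^8 · 15^1 ≡ 709 · 728 · 15 ≡ 561 (mod 787).
So B = 561. Host X then computes K = B^a mod p = 561^43 mod 787.
561^1 ≡ 561 (mod 787)
561^2 = (561^1)^2 ≡ 561^2 = 314721 ≡ 708 (mod 787)
561^4 = (561^2)^2 ≡ 708^2 = 501264 ≡ 732 (mod 787)
561^8 = (561^4)^2 ≡ 732^2 = 535824 ≡ 664 (mod 787)
561^16 = (561^8)^2 ≡ 664^2 = 440896 ≡ 176 (mod 787)
561^32 = (561^16)^2 ≡ 176^2 = 30976 ≡ 283 (mod 787)
561^43 = 561^32 · 561^8 · 561^2 · 561^1 ≡ 283 · 664 · 708 · 561 ≡ 635 (mod 787).

635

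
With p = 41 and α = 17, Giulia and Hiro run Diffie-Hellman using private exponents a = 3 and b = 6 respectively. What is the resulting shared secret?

20

Giulia sends A = α^a mod p = 17^3 mod 41.
17^1 ≡ 17 (mod 41)
17^2 = (17^1)^2 ≡ 17^2 = 289 ≡ 2 (mod 41)
17^3 = 17^2 · 17^1 ≡ 2 · 17 ≡ 34 (mod 41).
So A = 34. Hiro then computes K = A^b mod p = 34^6 mod 41.
34^1 ≡ 34 (mod 41)
34^2 = (34^1)^2 ≡ 34^2 = 1156 ≡ 8 (mod 41)
34^4 = (34^2)^2 ≡ 8^2 = 64 ≡ 23 (mod 41)
34^6 = 34^4 · 34^2 ≡ 23 · 8 ≡ 20 (mod 41).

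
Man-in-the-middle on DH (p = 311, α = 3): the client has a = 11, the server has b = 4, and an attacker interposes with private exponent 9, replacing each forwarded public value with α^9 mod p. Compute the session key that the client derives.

120

The client receives an attacker's public value M = 3^9 mod 311 instead of the honest one.
3^1 ≡ 3 (mod 311)
3^2 = (3^1)^2 ≡ 3^2 = 9 ≡ 9 (mod 311)
3^4 = (3^2)^2 ≡ 9^2 = 81 ≡ 81 (mod 311)
3^8 = (3^4)^2 ≡ 81^2 = 6561 ≡ 30 (mod 311)
3^9 = 3^8 · 3^1 ≡ 30 · 3 ≡ 90 (mod 311).
So M = 90. The client computes K = M^11 mod 311.
90^1 ≡ 90 (mod 311)
90^2 = (90^1)^2 ≡ 90^2 = 8100 ≡ 14 (mod 311)
90^4 = (90^2)^2 ≡ 14^2 = 196 ≡ 196 (mod 311)
90^8 = (90^4)^2 ≡ 196^2 = 38416 ≡ 163 (mod 311)
90^11 = 90^8 · 90^2 · 90^1 ≡ 163 · 14 · 90 ≡ 120 (mod 311).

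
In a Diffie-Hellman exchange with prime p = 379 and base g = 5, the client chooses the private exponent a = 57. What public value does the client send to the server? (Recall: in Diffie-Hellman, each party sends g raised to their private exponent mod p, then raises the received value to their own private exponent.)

Public value = 5^57 mod 379.
5^1 ≡ 5 (mod 379)
5^2 = (5^1)^2 ≡ 5^2 = 25 ≡ 25 (mod 379)
5^4 = (5^2)^2 ≡ 25^2 = 625 ≡ 246 (mod 379)
5^8 = (5^4)^2 ≡ 246^2 = 60516 ≡ 255 (mod 379)
5^16 = (5^8)^2 ≡ 255^2 = 65025 ≡ 216 (mod 379)
5^32 = (5^16)^2 ≡ 216^2 = 46656 ≡ 39 (mod 379)
5^57 = 5^32 · 5^16 · 5^8 · 5^1 ≡ 39 · 216 · 255 · 5 ≡ 119 (mod 379).

119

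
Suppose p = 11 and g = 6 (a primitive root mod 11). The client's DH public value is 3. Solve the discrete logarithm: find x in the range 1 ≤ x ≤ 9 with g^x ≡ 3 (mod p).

Try successive powers of 6 modulo 11:
6^1 ≡ 6
6^2 ≡ 3
Found: x = 2.

2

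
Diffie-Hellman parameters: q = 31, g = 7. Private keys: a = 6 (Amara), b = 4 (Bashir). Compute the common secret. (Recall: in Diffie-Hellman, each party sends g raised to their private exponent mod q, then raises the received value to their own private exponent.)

Amara sends A = g^a mod q = 7^6 mod 31.
7^1 ≡ 7 (mod 31)
7^2 = (7^1)^2 ≡ 7^2 = 49 ≡ 18 (mod 31)
7^4 = (7^2)^2 ≡ 18^2 = 324 ≡ 14 (mod 31)
7^6 = 7^4 · 7^2 ≡ 14 · 18 ≡ 4 (mod 31).
So A = 4. Bashir then computes K = A^b mod q = 4^4 mod 31.
4^1 ≡ 4 (mod 31)
4^2 = (4^1)^2 ≡ 4^2 = 16 ≡ 16 (mod 31)
4^4 = (4^2)^2 ≡ 16^2 = 256 ≡ 8 (mod 31)

8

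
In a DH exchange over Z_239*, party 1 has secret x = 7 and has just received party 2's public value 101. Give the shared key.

75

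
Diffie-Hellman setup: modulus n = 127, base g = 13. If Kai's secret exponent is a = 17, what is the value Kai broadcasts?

Public value = 13^17 (mod 127).
13^1 ≡ 13 (mod 127)
13^2 = (13^1)^2 ≡ 13^2 = 169 ≡ 42 (mod 127)
13^4 = (13^2)^2 ≡ 42^2 = 1764 ≡ 113 (mod 127)
13^8 = (13^4)^2 ≡ 113^2 = 12769 ≡ 69 (mod 127)
13^16 = (13^8)^2 ≡ 69^2 = 4761 ≡ 62 (mod 127)
13^17 = 13^16 · 13^1 ≡ 62 · 13 ≡ 44 (mod 127).

44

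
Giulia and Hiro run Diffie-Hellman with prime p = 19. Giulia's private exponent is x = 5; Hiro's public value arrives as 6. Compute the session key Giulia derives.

Shared key K = 6^5 mod 19.
6^1 ≡ 6 (mod 19)
6^2 = (6^1)^2 ≡ 6^2 = 36 ≡ 17 (mod 19)
6^4 = (6^2)^2 ≡ 17^2 = 289 ≡ 4 (mod 19)
6^5 = 6^4 · 6^1 ≡ 4 · 6 ≡ 5 (mod 19).

5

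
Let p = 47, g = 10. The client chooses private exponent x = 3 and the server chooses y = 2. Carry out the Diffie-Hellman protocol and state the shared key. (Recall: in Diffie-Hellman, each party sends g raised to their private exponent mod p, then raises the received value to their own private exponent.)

The client sends A = g^x mod p = 10^3 mod 47.
10^1 ≡ 10 (mod 47)
10^2 = (10^1)^2 ≡ 10^2 = 100 ≡ 6 (mod 47)
10^3 = 10^2 · 10^1 ≡ 6 · 10 ≡ 13 (mod 47).
So A = 13. The server then computes K = A^y mod p = 13^2 mod 47.
13^1 ≡ 13 (mod 47)
13^2 = (13^1)^2 ≡ 13^2 = 169 ≡ 28 (mod 47)

28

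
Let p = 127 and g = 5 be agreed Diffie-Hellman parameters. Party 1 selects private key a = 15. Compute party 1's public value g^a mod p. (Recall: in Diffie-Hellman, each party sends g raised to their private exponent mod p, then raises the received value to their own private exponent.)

95

Public value = 5^15 mod 127.
5^1 ≡ 5 (mod 127)
5^2 = (5^1)^2 ≡ 5^2 = 25 ≡ 25 (mod 127)
5^4 = (5^2)^2 ≡ 25^2 = 625 ≡ 117 (mod 127)
5^8 = (5^4)^2 ≡ 117^2 = 13689 ≡ 100 (mod 127)
5^15 = 5^8 · 5^4 · 5^2 · 5^1 ≡ 100 · 117 · 25 · 5 ≡ 95 (mod 127).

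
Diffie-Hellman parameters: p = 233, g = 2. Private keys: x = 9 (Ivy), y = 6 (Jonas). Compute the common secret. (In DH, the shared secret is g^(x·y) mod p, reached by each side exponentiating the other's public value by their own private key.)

Jonas sends B = g^y mod p = 2^6 mod 233.
2^1 ≡ 2 (mod 233)
2^2 = (2^1)^2 ≡ 2^2 = 4 ≡ 4 (mod 233)
2^4 = (2^2)^2 ≡ 4^2 = 16 ≡ 16 (mod 233)
2^6 = 2^4 · 2^2 ≡ 16 · 4 ≡ 64 (mod 233).
So B = 64. Ivy then computes K = B^x mod p = 64^9 mod 233.
64^1 ≡ 64 (mod 233)
64^2 = (64^1)^2 ≡ 64^2 = 4096 ≡ 135 (mod 233)
64^4 = (64^2)^2 ≡ 135^2 = 18225 ≡ 51 (mod 233)
64^8 = (64^4)^2 ≡ 51^2 = 2601 ≡ 38 (mod 233)
64^9 = 64^8 · 64^1 ≡ 38 · 64 ≡ 102 (mod 233).

102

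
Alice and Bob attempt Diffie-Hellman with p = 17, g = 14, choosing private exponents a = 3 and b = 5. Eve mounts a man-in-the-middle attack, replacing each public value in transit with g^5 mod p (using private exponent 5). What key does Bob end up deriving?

Bob receives Eve's public value M = 14^5 mod 17 instead of the honest one.
14^1 ≡ 14 (mod 17)
14^2 = (14^1)^2 ≡ 14^2 = 196 ≡ 9 (mod 17)
14^4 = (14^2)^2 ≡ 9^2 = 81 ≡ 13 (mod 17)
14^5 = 14^4 · 14^1 ≡ 13 · 14 ≡ 12 (mod 17).
So M = 12. Bob computes K = M^5 mod 17.
12^1 ≡ 12 (mod 17)
12^2 = (12^1)^2 ≡ 12^2 = 144 ≡ 8 (mod 17)
12^4 = (12^2)^2 ≡ 8^2 = 64 ≡ 13 (mod 17)
12^5 = 12^4 · 12^1 ≡ 13 · 12 ≡ 3 (mod 17).

3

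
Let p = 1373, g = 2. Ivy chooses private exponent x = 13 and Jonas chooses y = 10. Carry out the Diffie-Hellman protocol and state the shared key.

Ivy sends A = g^x mod p = 2^13 mod 1373.
2^1 ≡ 2 (mod 1373)
2^2 = (2^1)^2 ≡ 2^2 = 4 ≡ 4 (mod 1373)
2^4 = (2^2)^2 ≡ 4^2 = 16 ≡ 16 (mod 1373)
2^8 = (2^4)^2 ≡ 16^2 = 256 ≡ 256 (mod 1373)
2^13 = 2^8 · 2^4 · 2^1 ≡ 256 · 16 · 2 ≡ 1327 (mod 1373).
So A = 1327. Jonas then computes K = A^y mod p = 1327^10 mod 1373.
1327^1 ≡ 1327 (mod 1373)
1327^2 = (1327^1)^2 ≡ 1327^2 = 1760929 ≡ 743 (mod 1373)
1327^4 = (1327^2)^2 ≡ 743^2 = 552049 ≡ 103 (mod 1373)
1327^8 = (1327^4)^2 ≡ 103^2 = 10609 ≡ 998 (mod 1373)
1327^10 = 1327^8 · 1327^2 ≡ 998 · 743 ≡ 94 (mod 1373).

94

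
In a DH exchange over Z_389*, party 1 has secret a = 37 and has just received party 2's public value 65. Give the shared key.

Shared key K = 65^37 mod 389.
65^1 ≡ 65 (mod 389)
65^2 = (65^1)^2 ≡ 65^2 = 4225 ≡ 335 (mod 389)
65^4 = (65^2)^2 ≡ 335^2 = 112225 ≡ 193 (mod 389)
65^8 = (65^4)^2 ≡ 193^2 = 37249 ≡ 294 (mod 389)
65^16 = (65^8)^2 ≡ 294^2 = 86436 ≡ 78 (mod 389)
65^32 = (65^16)^2 ≡ 78^2 = 6084 ≡ 249 (mod 389)
65^37 = 65^32 · 65^4 · 65^1 ≡ 249 · 193 · 65 ≡ 35 (mod 389).

35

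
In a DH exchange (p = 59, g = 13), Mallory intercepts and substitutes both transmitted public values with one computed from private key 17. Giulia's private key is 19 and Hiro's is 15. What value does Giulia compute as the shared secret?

54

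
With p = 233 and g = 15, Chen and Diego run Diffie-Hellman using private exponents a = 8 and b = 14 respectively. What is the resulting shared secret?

Chen sends A = g^a mod p = 15^8 mod 233.
15^1 ≡ 15 (mod 233)
15^2 = (15^1)^2 ≡ 15^2 = 225 ≡ 225 (mod 233)
15^4 = (15^2)^2 ≡ 225^2 = 50625 ≡ 64 (mod 233)
15^8 = (15^4)^2 ≡ 64^2 = 4096 ≡ 135 (mod 233)
So A = 135. Diego then computes K = A^b mod p = 135^14 mod 233.
135^1 ≡ 135 (mod 233)
135^2 = (135^1)^2 ≡ 135^2 = 18225 ≡ 51 (mod 233)
135^4 = (135^2)^2 ≡ 51^2 = 2601 ≡ 38 (mod 233)
135^8 = (135^4)^2 ≡ 38^2 = 1444 ≡ 46 (mod 233)
135^14 = 135^8 · 135^4 · 135^2 ≡ 46 · 38 · 51 ≡ 142 (mod 233).

142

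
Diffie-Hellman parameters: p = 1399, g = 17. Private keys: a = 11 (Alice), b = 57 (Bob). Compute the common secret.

Alice sends A = g^a mod p = 17^11 mod 1399.
17^1 ≡ 17 (mod 1399)
17^2 = (17^1)^2 ≡ 17^2 = 289 ≡ 289 (mod 1399)
17^4 = (17^2)^2 ≡ 289^2 = 83521 ≡ 980 (mod 1399)
17^8 = (17^4)^2 ≡ 980^2 = 960400 ≡ 686 (mod 1399)
17^11 = 17^8 · 17^2 · 17^1 ≡ 686 · 289 · 17 ≡ 127 (mod 1399).
So A = 127. Bob then computes K = A^b mod p = 127^57 mod 1399.
127^1 ≡ 127 (mod 1399)
127^2 = (127^1)^2 ≡ 127^2 = 16129 ≡ 740 (mod 1399)
127^4 = (127^2)^2 ≡ 740^2 = 547600 ≡ 591 (mod 1399)
127^8 = (127^4)^2 ≡ 591^2 = 349281 ≡ 930 (mod 1399)
127^16 = (127^8)^2 ≡ 930^2 = 864900 ≡ 318 (mod 1399)
127^32 = (127^16)^2 ≡ 318^2 = 101124 ≡ 396 (mod 1399)
127^57 = 127^32 · 127^16 · 127^8 · 127^1 ≡ 396 · 318 · 930 · 127 ≡ 899 (mod 1399).

899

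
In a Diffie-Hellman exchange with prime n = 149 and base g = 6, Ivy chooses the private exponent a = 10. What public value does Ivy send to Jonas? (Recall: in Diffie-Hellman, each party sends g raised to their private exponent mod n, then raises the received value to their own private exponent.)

39

Public value = 6^10 mod 149.
6^1 ≡ 6 (mod 149)
6^2 = (6^1)^2 ≡ 6^2 = 36 ≡ 36 (mod 149)
6^4 = (6^2)^2 ≡ 36^2 = 1296 ≡ 104 (mod 149)
6^8 = (6^4)^2 ≡ 104^2 = 10816 ≡ 88 (mod 149)
6^10 = 6^8 · 6^2 ≡ 88 · 36 ≡ 39 (mod 149).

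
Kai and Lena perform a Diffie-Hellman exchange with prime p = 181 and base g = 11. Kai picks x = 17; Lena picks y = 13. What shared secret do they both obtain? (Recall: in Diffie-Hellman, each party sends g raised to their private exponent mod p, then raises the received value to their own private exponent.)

Kai sends A = g^x mod p = 11^17 mod 181.
11^1 ≡ 11 (mod 181)
11^2 = (11^1)^2 ≡ 11^2 = 121 ≡ 121 (mod 181)
11^4 = (11^2)^2 ≡ 121^2 = 14641 ≡ 161 (mod 181)
11^8 = (11^4)^2 ≡ 161^2 = 25921 ≡ 38 (mod 181)
11^16 = (11^8)^2 ≡ 38^2 = 1444 ≡ 177 (mod 181)
11^17 = 11^16 · 11^1 ≡ 177 · 11 ≡ 137 (mod 181).
So A = 137. Lena then computes K = A^y mod p = 137^13 mod 181.
137^1 ≡ 137 (mod 181)
137^2 = (137^1)^2 ≡ 137^2 = 18769 ≡ 126 (mod 181)
137^4 = (137^2)^2 ≡ 126^2 = 15876 ≡ 129 (mod 181)
137^8 = (137^4)^2 ≡ 129^2 = 16641 ≡ 170 (mod 181)
137^13 = 137^8 · 137^4 · 137^1 ≡ 170 · 129 · 137 ≡ 172 (mod 181).

172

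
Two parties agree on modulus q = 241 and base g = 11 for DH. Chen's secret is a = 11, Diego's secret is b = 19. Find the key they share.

Diego sends B = g^b mod q = 11^19 mod 241.
11^1 ≡ 11 (mod 241)
11^2 = (11^1)^2 ≡ 11^2 = 121 ≡ 121 (mod 241)
11^4 = (11^2)^2 ≡ 121^2 = 14641 ≡ 181 (mod 241)
11^8 = (11^4)^2 ≡ 181^2 = 32761 ≡ 226 (mod 241)
11^16 = (11^8)^2 ≡ 226^2 = 51076 ≡ 225 (mod 241)
11^19 = 11^16 · 11^2 · 11^1 ≡ 225 · 121 · 11 ≡ 153 (mod 241).
So B = 153. Chen then computes K = B^a mod q = 153^11 mod 241.
153^1 ≡ 153 (mod 241)
153^2 = (153^1)^2 ≡ 153^2 = 23409 ≡ 32 (mod 241)
153^4 = (153^2)^2 ≡ 32^2 = 1024 ≡ 60 (mod 241)
153^8 = (153^4)^2 ≡ 60^2 = 3600 ≡ 226 (mod 241)
153^11 = 153^8 · 153^2 · 153^1 ≡ 226 · 32 · 153 ≡ 65 (mod 241).

65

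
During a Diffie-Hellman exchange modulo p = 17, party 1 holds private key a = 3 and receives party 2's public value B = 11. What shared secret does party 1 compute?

5

Shared key K = 11^3 mod 17.
11^1 ≡ 11 (mod 17)
11^2 = (11^1)^2 ≡ 11^2 = 121 ≡ 2 (mod 17)
11^3 = 11^2 · 11^1 ≡ 2 · 11 ≡ 5 (mod 17).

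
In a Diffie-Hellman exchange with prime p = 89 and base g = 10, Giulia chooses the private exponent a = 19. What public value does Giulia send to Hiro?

Public value = 10^19 mod 89.
10^1 ≡ 10 (mod 89)
10^2 = (10^1)^2 ≡ 10^2 = 100 ≡ 11 (mod 89)
10^4 = (10^2)^2 ≡ 11^2 = 121 ≡ 32 (mod 89)
10^8 = (10^4)^2 ≡ 32^2 = 1024 ≡ 45 (mod 89)
10^16 = (10^8)^2 ≡ 45^2 = 2025 ≡ 67 (mod 89)
10^19 = 10^16 · 10^2 · 10^1 ≡ 67 · 11 · 10 ≡ 72 (mod 89).

72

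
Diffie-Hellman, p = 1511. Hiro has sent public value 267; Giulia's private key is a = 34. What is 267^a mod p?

Shared key K = 267^34 mod 1511.
267^1 ≡ 267 (mod 1511)
267^2 = (267^1)^2 ≡ 267^2 = 71289 ≡ 272 (mod 1511)
267^4 = (267^2)^2 ≡ 272^2 = 73984 ≡ 1456 (mod 1511)
267^8 = (267^4)^2 ≡ 1456^2 = 2119936 ≡ 3 (mod 1511)
267^16 = (267^8)^2 ≡ 3^2 = 9 ≡ 9 (mod 1511)
267^32 = (267^16)^2 ≡ 9^2 = 81 ≡ 81 (mod 1511)
267^34 = 267^32 · 267^2 ≡ 81 · 272 ≡ 878 (mod 1511).

878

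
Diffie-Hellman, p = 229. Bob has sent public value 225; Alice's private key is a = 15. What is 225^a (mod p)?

17

Shared key K = 225^15 mod 229.
225^1 ≡ 225 (mod 229)
225^2 = (225^1)^2 ≡ 225^2 = 50625 ≡ 16 (mod 229)
225^4 = (225^2)^2 ≡ 16^2 = 256 ≡ 27 (mod 229)
225^8 = (225^4)^2 ≡ 27^2 = 729 ≡ 42 (mod 229)
225^15 = 225^8 · 225^4 · 225^2 · 225^1 ≡ 42 · 27 · 16 · 225 ≡ 17 (mod 229).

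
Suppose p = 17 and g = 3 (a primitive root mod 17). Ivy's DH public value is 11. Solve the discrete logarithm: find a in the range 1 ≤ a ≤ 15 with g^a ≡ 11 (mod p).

7

Try successive powers of 3 modulo 17:
3^1 ≡ 3
3^2 ≡ 9
3^3 ≡ 10
3^4 ≡ 13
3^5 ≡ 5
3^6 ≡ 15
3^7 ≡ 11
Found: a = 7.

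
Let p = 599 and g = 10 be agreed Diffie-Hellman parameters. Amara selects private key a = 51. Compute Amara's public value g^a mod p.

Public value = 10^51 mod 599.
10^1 ≡ 10 (mod 599)
10^2 = (10^1)^2 ≡ 10^2 = 100 ≡ 100 (mod 599)
10^4 = (10^2)^2 ≡ 100^2 = 10000 ≡ 416 (mod 599)
10^8 = (10^4)^2 ≡ 416^2 = 173056 ≡ 544 (mod 599)
10^16 = (10^8)^2 ≡ 544^2 = 295936 ≡ 30 (mod 599)
10^32 = (10^16)^2 ≡ 30^2 = 900 ≡ 301 (mod 599)
10^51 = 10^32 · 10^16 · 10^2 · 10^1 ≡ 301 · 30 · 100 · 10 ≡ 75 (mod 599).

75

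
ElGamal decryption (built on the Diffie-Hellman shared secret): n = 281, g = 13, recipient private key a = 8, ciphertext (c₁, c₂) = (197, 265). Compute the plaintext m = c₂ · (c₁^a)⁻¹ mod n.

183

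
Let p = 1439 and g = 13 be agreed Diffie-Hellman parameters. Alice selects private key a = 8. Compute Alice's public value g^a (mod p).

Public value = 13^8 (mod 1439).
13^1 ≡ 13 (mod 1439)
13^2 = (13^1)^2 ≡ 13^2 = 169 ≡ 169 (mod 1439)
13^4 = (13^2)^2 ≡ 169^2 = 28561 ≡ 1220 (mod 1439)
13^8 = (13^4)^2 ≡ 1220^2 = 1488400 ≡ 474 (mod 1439)

474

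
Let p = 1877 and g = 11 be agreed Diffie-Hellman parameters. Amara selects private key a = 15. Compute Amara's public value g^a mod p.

Public value = 11^15 mod 1877.
11^1 ≡ 11 (mod 1877)
11^2 = (11^1)^2 ≡ 11^2 = 121 ≡ 121 (mod 1877)
11^4 = (11^2)^2 ≡ 121^2 = 14641 ≡ 1502 (mod 1877)
11^8 = (11^4)^2 ≡ 1502^2 = 2256004 ≡ 1727 (mod 1877)
11^15 = 11^8 · 11^4 · 11^2 · 11^1 ≡ 1727 · 1502 · 121 · 11 ≡ 851 (mod 1877).

851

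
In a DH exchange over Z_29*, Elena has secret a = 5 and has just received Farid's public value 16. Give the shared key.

Shared key K = 16^5 mod 29.
16^1 ≡ 16 (mod 29)
16^2 = (16^1)^2 ≡ 16^2 = 256 ≡ 24 (mod 29)
16^4 = (16^2)^2 ≡ 24^2 = 576 ≡ 25 (mod 29)
16^5 = 16^4 · 16^1 ≡ 25 · 16 ≡ 23 (mod 29).

23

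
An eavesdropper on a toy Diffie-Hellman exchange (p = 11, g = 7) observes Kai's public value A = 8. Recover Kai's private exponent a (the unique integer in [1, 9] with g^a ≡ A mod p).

Try successive powers of 7 modulo 11:
7^1 ≡ 7
7^2 ≡ 5
7^3 ≡ 2
7^4 ≡ 3
7^5 ≡ 10
7^6 ≡ 4
7^7 ≡ 6
7^8 ≡ 9
7^9 ≡ 8
Found: a = 9.

9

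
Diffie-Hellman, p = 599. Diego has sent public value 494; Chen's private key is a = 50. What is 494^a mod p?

76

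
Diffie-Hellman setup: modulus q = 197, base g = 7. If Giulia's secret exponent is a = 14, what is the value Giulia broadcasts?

191

Public value = 7^14 (mod 197).
7^1 ≡ 7 (mod 197)
7^2 = (7^1)^2 ≡ 7^2 = 49 ≡ 49 (mod 197)
7^4 = (7^2)^2 ≡ 49^2 = 2401 ≡ 37 (mod 197)
7^8 = (7^4)^2 ≡ 37^2 = 1369 ≡ 187 (mod 197)
7^14 = 7^8 · 7^4 · 7^2 ≡ 187 · 37 · 49 ≡ 191 (mod 197).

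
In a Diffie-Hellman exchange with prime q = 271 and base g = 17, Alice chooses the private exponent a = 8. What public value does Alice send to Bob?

Public value = 17^8 (mod 271).
17^1 ≡ 17 (mod 271)
17^2 = (17^1)^2 ≡ 17^2 = 289 ≡ 18 (mod 271)
17^4 = (17^2)^2 ≡ 18^2 = 324 ≡ 53 (mod 271)
17^8 = (17^4)^2 ≡ 53^2 = 2809 ≡ 99 (mod 271)

99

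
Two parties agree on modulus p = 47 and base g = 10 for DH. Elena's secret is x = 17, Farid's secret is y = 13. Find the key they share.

Elena sends A = g^x mod p = 10^17 mod 47.
10^1 ≡ 10 (mod 47)
10^2 = (10^1)^2 ≡ 10^2 = 100 ≡ 6 (mod 47)
10^4 = (10^2)^2 ≡ 6^2 = 36 ≡ 36 (mod 47)
10^8 = (10^4)^2 ≡ 36^2 = 1296 ≡ 27 (mod 47)
10^16 = (10^8)^2 ≡ 27^2 = 729 ≡ 24 (mod 47)
10^17 = 10^16 · 10^1 ≡ 24 · 10 ≡ 5 (mod 47).
So A = 5. Farid then computes K = A^y mod p = 5^13 mod 47.
5^1 ≡ 5 (mod 47)
5^2 = (5^1)^2 ≡ 5^2 = 25 ≡ 25 (mod 47)
5^4 = (5^2)^2 ≡ 25^2 = 625 ≡ 14 (mod 47)
5^8 = (5^4)^2 ≡ 14^2 = 196 ≡ 8 (mod 47)
5^13 = 5^8 · 5^4 · 5^1 ≡ 8 · 14 · 5 ≡ 43 (mod 47).

43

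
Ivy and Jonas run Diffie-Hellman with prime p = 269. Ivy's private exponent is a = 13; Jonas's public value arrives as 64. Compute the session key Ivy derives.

189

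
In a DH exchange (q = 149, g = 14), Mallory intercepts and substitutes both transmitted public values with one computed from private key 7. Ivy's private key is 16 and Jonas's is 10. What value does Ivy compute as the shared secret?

129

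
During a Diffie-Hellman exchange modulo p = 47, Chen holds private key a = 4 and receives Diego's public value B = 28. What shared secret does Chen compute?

Shared key K = 28^4 mod 47.
28^1 ≡ 28 (mod 47)
28^2 = (28^1)^2 ≡ 28^2 = 784 ≡ 32 (mod 47)
28^4 = (28^2)^2 ≡ 32^2 = 1024 ≡ 37 (mod 47)

37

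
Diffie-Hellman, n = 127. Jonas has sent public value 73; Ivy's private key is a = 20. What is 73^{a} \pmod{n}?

87

Shared key K = 73^20 mod 127.
73^1 ≡ 73 (mod 127)
73^2 = (73^1)^2 ≡ 73^2 = 5329 ≡ 122 (mod 127)
73^4 = (73^2)^2 ≡ 122^2 = 14884 ≡ 25 (mod 127)
73^8 = (73^4)^2 ≡ 25^2 = 625 ≡ 117 (mod 127)
73^16 = (73^8)^2 ≡ 117^2 = 13689 ≡ 100 (mod 127)
73^20 = 73^16 · 73^4 ≡ 100 · 25 ≡ 87 (mod 127).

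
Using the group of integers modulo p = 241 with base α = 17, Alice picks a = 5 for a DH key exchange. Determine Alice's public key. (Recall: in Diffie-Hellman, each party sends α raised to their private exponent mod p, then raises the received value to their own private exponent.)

126

Public value = 17^5 mod 241.
17^1 ≡ 17 (mod 241)
17^2 = (17^1)^2 ≡ 17^2 = 289 ≡ 48 (mod 241)
17^4 = (17^2)^2 ≡ 48^2 = 2304 ≡ 135 (mod 241)
17^5 = 17^4 · 17^1 ≡ 135 · 17 ≡ 126 (mod 241).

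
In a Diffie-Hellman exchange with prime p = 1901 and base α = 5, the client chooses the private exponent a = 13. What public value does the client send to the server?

Public value = 5^13 (mod 1901).
5^1 ≡ 5 (mod 1901)
5^2 = (5^1)^2 ≡ 5^2 = 25 ≡ 25 (mod 1901)
5^4 = (5^2)^2 ≡ 25^2 = 625 ≡ 625 (mod 1901)
5^8 = (5^4)^2 ≡ 625^2 = 390625 ≡ 920 (mod 1901)
5^13 = 5^8 · 5^4 · 5^1 ≡ 920 · 625 · 5 ≡ 688 (mod 1901).

688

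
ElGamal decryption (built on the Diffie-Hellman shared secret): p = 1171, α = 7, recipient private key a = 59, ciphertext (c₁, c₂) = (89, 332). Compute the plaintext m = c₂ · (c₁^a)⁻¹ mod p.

529

Shared mask s = c₁^a mod p = 89^59 mod 1171.
89^1 ≡ 89 (mod 1171)
89^2 = (89^1)^2 ≡ 89^2 = 7921 ≡ 895 (mod 1171)
89^4 = (89^2)^2 ≡ 895^2 = 801025 ≡ 61 (mod 1171)
89^8 = (89^4)^2 ≡ 61^2 = 3721 ≡ 208 (mod 1171)
89^16 = (89^8)^2 ≡ 208^2 = 43264 ≡ 1108 (mod 1171)
89^32 = (89^16)^2 ≡ 1108^2 = 1227664 ≡ 456 (mod 1171)
89^59 = 89^32 · 89^16 · 89^8 · 89^2 · 89^1 ≡ 456 · 1108 · 208 · 895 · 89 ≡ 419 (mod 1171).
So s = 419; s⁻¹ ≡ 640 (mod 1171).
m = c₂ · s⁻¹ mod 1171 = 332 · 640 mod 1171 = 529.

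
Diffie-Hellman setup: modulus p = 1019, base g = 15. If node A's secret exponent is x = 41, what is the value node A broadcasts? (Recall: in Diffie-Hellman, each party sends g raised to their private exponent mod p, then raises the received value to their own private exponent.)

777

Public value = 15^41 mod 1019.
15^1 ≡ 15 (mod 1019)
15^2 = (15^1)^2 ≡ 15^2 = 225 ≡ 225 (mod 1019)
15^4 = (15^2)^2 ≡ 225^2 = 50625 ≡ 694 (mod 1019)
15^8 = (15^4)^2 ≡ 694^2 = 481636 ≡ 668 (mod 1019)
15^16 = (15^8)^2 ≡ 668^2 = 446224 ≡ 921 (mod 1019)
15^32 = (15^16)^2 ≡ 921^2 = 848241 ≡ 433 (mod 1019)
15^41 = 15^32 · 15^8 · 15^1 ≡ 433 · 668 · 15 ≡ 777 (mod 1019).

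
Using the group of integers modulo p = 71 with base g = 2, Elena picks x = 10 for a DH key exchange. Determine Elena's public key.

30

Public value = 2^10 mod 71.
2^1 ≡ 2 (mod 71)
2^2 = (2^1)^2 ≡ 2^2 = 4 ≡ 4 (mod 71)
2^4 = (2^2)^2 ≡ 4^2 = 16 ≡ 16 (mod 71)
2^8 = (2^4)^2 ≡ 16^2 = 256 ≡ 43 (mod 71)
2^10 = 2^8 · 2^2 ≡ 43 · 4 ≡ 30 (mod 71).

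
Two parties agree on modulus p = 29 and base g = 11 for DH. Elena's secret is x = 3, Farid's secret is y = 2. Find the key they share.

9

Elena sends A = g^x mod p = 11^3 mod 29.
11^1 ≡ 11 (mod 29)
11^2 = (11^1)^2 ≡ 11^2 = 121 ≡ 5 (mod 29)
11^3 = 11^2 · 11^1 ≡ 5 · 11 ≡ 26 (mod 29).
So A = 26. Farid then computes K = A^y mod p = 26^2 mod 29.
26^1 ≡ 26 (mod 29)
26^2 = (26^1)^2 ≡ 26^2 = 676 ≡ 9 (mod 29)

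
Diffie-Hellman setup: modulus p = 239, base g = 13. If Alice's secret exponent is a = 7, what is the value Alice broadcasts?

23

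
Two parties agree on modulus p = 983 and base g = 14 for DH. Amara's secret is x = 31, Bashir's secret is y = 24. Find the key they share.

567

Bashir sends B = g^y mod p = 14^24 mod 983.
14^1 ≡ 14 (mod 983)
14^2 = (14^1)^2 ≡ 14^2 = 196 ≡ 196 (mod 983)
14^4 = (14^2)^2 ≡ 196^2 = 38416 ≡ 79 (mod 983)
14^8 = (14^4)^2 ≡ 79^2 = 6241 ≡ 343 (mod 983)
14^16 = (14^8)^2 ≡ 343^2 = 117649 ≡ 672 (mod 983)
14^24 = 14^16 · 14^8 ≡ 672 · 343 ≡ 474 (mod 983).
So B = 474. Amara then computes K = B^x mod p = 474^31 mod 983.
474^1 ≡ 474 (mod 983)
474^2 = (474^1)^2 ≡ 474^2 = 224676 ≡ 552 (mod 983)
474^4 = (474^2)^2 ≡ 552^2 = 304704 ≡ 957 (mod 983)
474^8 = (474^4)^2 ≡ 957^2 = 915849 ≡ 676 (mod 983)
474^16 = (474^8)^2 ≡ 676^2 = 456976 ≡ 864 (mod 983)
474^31 = 474^16 · 474^8 · 474^4 · 474^2 · 474^1 ≡ 864 · 676 · 957 · 552 · 474 ≡ 567 (mod 983).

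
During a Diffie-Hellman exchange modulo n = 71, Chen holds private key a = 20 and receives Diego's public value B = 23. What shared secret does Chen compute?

37

Shared key K = 23^20 mod 71.
23^1 ≡ 23 (mod 71)
23^2 = (23^1)^2 ≡ 23^2 = 529 ≡ 32 (mod 71)
23^4 = (23^2)^2 ≡ 32^2 = 1024 ≡ 30 (mod 71)
23^8 = (23^4)^2 ≡ 30^2 = 900 ≡ 48 (mod 71)
23^16 = (23^8)^2 ≡ 48^2 = 2304 ≡ 32 (mod 71)
23^20 = 23^16 · 23^4 ≡ 32 · 30 ≡ 37 (mod 71).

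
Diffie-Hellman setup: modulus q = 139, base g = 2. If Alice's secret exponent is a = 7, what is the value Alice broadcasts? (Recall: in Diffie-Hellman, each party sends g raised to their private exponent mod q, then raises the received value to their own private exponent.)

Public value = 2^7 (mod 139).
2^1 ≡ 2 (mod 139)
2^2 = (2^1)^2 ≡ 2^2 = 4 ≡ 4 (mod 139)
2^4 = (2^2)^2 ≡ 4^2 = 16 ≡ 16 (mod 139)
2^7 = 2^4 · 2^2 · 2^1 ≡ 16 · 4 · 2 ≡ 128 (mod 139).

128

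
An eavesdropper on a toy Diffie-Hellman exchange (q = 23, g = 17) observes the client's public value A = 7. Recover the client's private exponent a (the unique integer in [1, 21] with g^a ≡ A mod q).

Try successive powers of 17 modulo 23:
17^1 ≡ 17
17^2 ≡ 13
17^3 ≡ 14
17^4 ≡ 8
17^5 ≡ 21
17^6 ≡ 12
17^7 ≡ 20
17^8 ≡ 18
17^9 ≡ 7
Found: a = 9.

9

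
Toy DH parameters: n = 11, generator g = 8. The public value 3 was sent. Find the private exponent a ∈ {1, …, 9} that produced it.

Try successive powers of 8 modulo 11:
8^1 ≡ 8
8^2 ≡ 9
8^3 ≡ 6
8^4 ≡ 4
8^5 ≡ 10
8^6 ≡ 3
Found: a = 6.

6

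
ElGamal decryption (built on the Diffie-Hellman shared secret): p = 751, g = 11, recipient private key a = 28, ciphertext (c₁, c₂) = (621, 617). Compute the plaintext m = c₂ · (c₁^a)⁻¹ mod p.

139

Shared mask s = c₁^a mod p = 621^28 mod 751.
621^1 ≡ 621 (mod 751)
621^2 = (621^1)^2 ≡ 621^2 = 385641 ≡ 378 (mod 751)
621^4 = (621^2)^2 ≡ 378^2 = 142884 ≡ 194 (mod 751)
621^8 = (621^4)^2 ≡ 194^2 = 37636 ≡ 86 (mod 751)
621^16 = (621^8)^2 ≡ 86^2 = 7396 ≡ 637 (mod 751)
621^28 = 621^16 · 621^8 · 621^4 ≡ 637 · 86 · 194 ≡ 307 (mod 751).
So s = 307; s⁻¹ ≡ 296 (mod 751).
m = c₂ · s⁻¹ mod 751 = 617 · 296 mod 751 = 139.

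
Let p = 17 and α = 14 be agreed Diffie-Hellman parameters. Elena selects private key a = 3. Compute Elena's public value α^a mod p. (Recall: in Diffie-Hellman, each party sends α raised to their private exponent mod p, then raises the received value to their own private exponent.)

7

Public value = 14^3 mod 17.
14^1 ≡ 14 (mod 17)
14^2 = (14^1)^2 ≡ 14^2 = 196 ≡ 9 (mod 17)
14^3 = 14^2 · 14^1 ≡ 9 · 14 ≡ 7 (mod 17).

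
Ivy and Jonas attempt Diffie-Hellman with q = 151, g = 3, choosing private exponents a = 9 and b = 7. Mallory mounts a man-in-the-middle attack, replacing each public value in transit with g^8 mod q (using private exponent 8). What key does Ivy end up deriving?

Ivy receives Mallory's public value M = 3^8 mod 151 instead of the honest one.
3^1 ≡ 3 (mod 151)
3^2 = (3^1)^2 ≡ 3^2 = 9 ≡ 9 (mod 151)
3^4 = (3^2)^2 ≡ 9^2 = 81 ≡ 81 (mod 151)
3^8 = (3^4)^2 ≡ 81^2 = 6561 ≡ 68 (mod 151)
So M = 68. Ivy computes K = M^9 mod 151.
68^1 ≡ 68 (mod 151)
68^2 = (68^1)^2 ≡ 68^2 = 4624 ≡ 94 (mod 151)
68^4 = (68^2)^2 ≡ 94^2 = 8836 ≡ 78 (mod 151)
68^8 = (68^4)^2 ≡ 78^2 = 6084 ≡ 44 (mod 151)
68^9 = 68^8 · 68^1 ≡ 44 · 68 ≡ 123 (mod 151).

123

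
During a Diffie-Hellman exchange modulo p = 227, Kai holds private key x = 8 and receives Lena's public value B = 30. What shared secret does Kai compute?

10

Shared key K = 30^8 mod 227.
30^1 ≡ 30 (mod 227)
30^2 = (30^1)^2 ≡ 30^2 = 900 ≡ 219 (mod 227)
30^4 = (30^2)^2 ≡ 219^2 = 47961 ≡ 64 (mod 227)
30^8 = (30^4)^2 ≡ 64^2 = 4096 ≡ 10 (mod 227)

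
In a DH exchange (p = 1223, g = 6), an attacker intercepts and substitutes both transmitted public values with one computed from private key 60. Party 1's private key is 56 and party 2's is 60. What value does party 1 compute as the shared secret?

Party 1 receives an attacker's public value M = 6^60 mod 1223 instead of the honest one.
6^1 ≡ 6 (mod 1223)
6^2 = (6^1)^2 ≡ 6^2 = 36 ≡ 36 (mod 1223)
6^4 = (6^2)^2 ≡ 36^2 = 1296 ≡ 73 (mod 1223)
6^8 = (6^4)^2 ≡ 73^2 = 5329 ≡ 437 (mod 1223)
6^16 = (6^8)^2 ≡ 437^2 = 190969 ≡ 181 (mod 1223)
6^32 = (6^16)^2 ≡ 181^2 = 32761 ≡ 963 (mod 1223)
6^60 = 6^32 · 6^16 · 6^8 · 6^4 ≡ 963 · 181 · 437 · 73 ≡ 792 (mod 1223).
So M = 792. Party 1 computes K = M^56 mod 1223.
792^1 ≡ 792 (mod 1223)
792^2 = (792^1)^2 ≡ 792^2 = 627264 ≡ 1088 (mod 1223)
792^4 = (792^2)^2 ≡ 1088^2 = 1183744 ≡ 1103 (mod 1223)
792^8 = (792^4)^2 ≡ 1103^2 = 1216609 ≡ 947 (mod 1223)
792^16 = (792^8)^2 ≡ 947^2 = 896809 ≡ 350 (mod 1223)
792^32 = (792^16)^2 ≡ 350^2 = 122500 ≡ 200 (mod 1223)
792^56 = 792^32 · 792^16 · 792^8 ≡ 200 · 350 · 947 ≡ 954 (mod 1223).

954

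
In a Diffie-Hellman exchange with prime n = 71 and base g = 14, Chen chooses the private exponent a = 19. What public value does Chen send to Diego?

Public value = 14^19 (mod 71).
14^1 ≡ 14 (mod 71)
14^2 = (14^1)^2 ≡ 14^2 = 196 ≡ 54 (mod 71)
14^4 = (14^2)^2 ≡ 54^2 = 2916 ≡ 5 (mod 71)
14^8 = (14^4)^2 ≡ 5^2 = 25 ≡ 25 (mod 71)
14^16 = (14^8)^2 ≡ 25^2 = 625 ≡ 57 (mod 71)
14^19 = 14^16 · 14^2 · 14^1 ≡ 57 · 54 · 14 ≡ 66 (mod 71).

66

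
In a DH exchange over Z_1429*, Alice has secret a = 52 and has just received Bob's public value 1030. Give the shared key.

Shared key K = 1030^52 mod 1429.
1030^1 ≡ 1030 (mod 1429)
1030^2 = (1030^1)^2 ≡ 1030^2 = 1060900 ≡ 582 (mod 1429)
1030^4 = (1030^2)^2 ≡ 582^2 = 338724 ≡ 51 (mod 1429)
1030^8 = (1030^4)^2 ≡ 51^2 = 2601 ≡ 1172 (mod 1429)
1030^16 = (1030^8)^2 ≡ 1172^2 = 1373584 ≡ 315 (mod 1429)
1030^32 = (1030^16)^2 ≡ 315^2 = 99225 ≡ 624 (mod 1429)
1030^52 = 1030^32 · 1030^16 · 1030^4 ≡ 624 · 315 · 51 ≡ 125 (mod 1429).

125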